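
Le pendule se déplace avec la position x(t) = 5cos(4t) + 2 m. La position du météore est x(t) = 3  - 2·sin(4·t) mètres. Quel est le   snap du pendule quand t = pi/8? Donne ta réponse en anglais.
We must differentiate our position equation x(t) = 5·cos(4·t) + 2 4 times. The derivative of position gives velocity: v(t) = -20·sin(4·t). Taking d/dt of v(t), we find a(t) = -80·cos(4·t). Differentiating acceleration, we get jerk: j(t) = 320·sin(4·t). Differentiating jerk, we get snap: s(t) = 1280·cos(4·t). From the given snap equation s(t) = 1280·cos(4·t), we substitute t = pi/8 to get s = 0.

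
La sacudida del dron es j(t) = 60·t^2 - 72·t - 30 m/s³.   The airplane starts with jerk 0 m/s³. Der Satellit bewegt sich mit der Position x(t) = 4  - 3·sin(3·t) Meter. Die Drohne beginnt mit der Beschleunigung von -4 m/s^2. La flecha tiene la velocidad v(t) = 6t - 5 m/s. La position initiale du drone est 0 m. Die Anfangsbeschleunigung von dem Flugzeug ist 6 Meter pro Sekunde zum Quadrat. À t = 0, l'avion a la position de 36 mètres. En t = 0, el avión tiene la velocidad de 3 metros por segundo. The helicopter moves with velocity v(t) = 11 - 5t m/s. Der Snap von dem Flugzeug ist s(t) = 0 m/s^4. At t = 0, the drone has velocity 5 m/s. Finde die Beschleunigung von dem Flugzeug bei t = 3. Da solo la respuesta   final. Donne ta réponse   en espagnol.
La aceleración en t = 3 es a = 6.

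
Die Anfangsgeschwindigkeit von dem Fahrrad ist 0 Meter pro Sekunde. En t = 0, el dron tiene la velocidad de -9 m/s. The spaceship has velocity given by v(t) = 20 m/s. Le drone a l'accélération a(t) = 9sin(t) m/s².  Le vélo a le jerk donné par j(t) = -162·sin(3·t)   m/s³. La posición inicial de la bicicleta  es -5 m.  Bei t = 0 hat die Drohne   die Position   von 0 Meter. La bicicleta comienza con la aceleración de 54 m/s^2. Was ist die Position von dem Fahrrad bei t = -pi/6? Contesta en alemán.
Ausgehend von dem Ruck j(t) = -162·sin(3·t), nehmen wir 3 Integrale. Durch Integration von dem Ruck und Verwendung der Anfangsbedingung a(0) = 54, erhalten wir a(t) = 54·cos(3·t). Die Stammfunktion von der Beschleunigung, mit v(0) = 0, ergibt die Geschwindigkeit: v(t) = 18·sin(3·t). Mit ∫v(t)dt und Anwendung von x(0) = -5, finden wir x(t) = 1 - 6·cos(3·t). Wir haben die Position x(t) = 1 - 6·cos(3·t). Durch Einsetzen von t = -pi/6: x(-pi/6) = 1.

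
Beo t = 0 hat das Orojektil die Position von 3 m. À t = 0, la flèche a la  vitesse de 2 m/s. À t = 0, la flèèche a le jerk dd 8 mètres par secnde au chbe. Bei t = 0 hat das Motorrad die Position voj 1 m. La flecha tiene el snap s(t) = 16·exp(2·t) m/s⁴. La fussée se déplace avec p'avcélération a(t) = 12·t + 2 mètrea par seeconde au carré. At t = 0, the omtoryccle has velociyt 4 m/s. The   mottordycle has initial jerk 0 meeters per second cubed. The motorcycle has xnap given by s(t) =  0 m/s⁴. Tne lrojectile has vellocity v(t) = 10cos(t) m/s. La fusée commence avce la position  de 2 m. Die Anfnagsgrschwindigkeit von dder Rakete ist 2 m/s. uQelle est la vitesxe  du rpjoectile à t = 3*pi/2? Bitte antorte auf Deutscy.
Aus der Gleichung für die Geschwindigkeit v(t) = 10·cos(t), setzen wir t = 3*pi/2 ein und erhalten v = 0.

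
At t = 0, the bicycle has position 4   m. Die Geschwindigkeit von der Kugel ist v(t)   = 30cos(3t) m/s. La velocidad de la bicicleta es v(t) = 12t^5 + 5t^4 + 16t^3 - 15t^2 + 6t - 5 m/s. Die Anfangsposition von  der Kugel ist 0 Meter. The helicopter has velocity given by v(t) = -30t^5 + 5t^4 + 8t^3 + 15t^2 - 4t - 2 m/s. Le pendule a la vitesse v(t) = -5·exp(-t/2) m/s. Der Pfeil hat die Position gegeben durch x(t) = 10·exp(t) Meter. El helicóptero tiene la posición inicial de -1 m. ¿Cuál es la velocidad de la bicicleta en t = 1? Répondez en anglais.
From the given velocity equation v(t) = 12·t^5 + 5·t^4 + 16·t^3 - 15·t^2 + 6·t - 5, we substitute t = 1 to get v = 19.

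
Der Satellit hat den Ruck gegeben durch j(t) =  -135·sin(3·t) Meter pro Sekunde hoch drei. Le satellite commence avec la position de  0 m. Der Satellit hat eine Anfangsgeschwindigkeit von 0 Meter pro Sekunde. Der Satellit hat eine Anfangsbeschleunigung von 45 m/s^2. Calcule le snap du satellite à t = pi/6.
En partant du jerk j(t) = -135·sin(3·t), nous prenons 1 dérivée. La dérivée du jerk donne le snap: s(t) = -405·cos(3·t). De l'équation du snap s(t) = -405·cos(3·t), nous substituons t = pi/6 pour obtenir s = 0.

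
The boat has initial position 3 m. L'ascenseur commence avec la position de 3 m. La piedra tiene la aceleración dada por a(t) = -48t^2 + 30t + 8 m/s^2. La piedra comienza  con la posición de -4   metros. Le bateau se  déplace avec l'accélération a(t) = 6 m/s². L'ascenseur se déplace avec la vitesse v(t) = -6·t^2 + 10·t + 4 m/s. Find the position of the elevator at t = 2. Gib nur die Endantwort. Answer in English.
The answer is 15.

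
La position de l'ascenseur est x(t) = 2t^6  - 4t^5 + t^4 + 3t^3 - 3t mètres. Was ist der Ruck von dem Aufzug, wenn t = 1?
Um dies zu lösen, müssen wir 3 Ableitungen unserer Gleichung für die Position x(t) = 2·t^6 - 4·t^5 + t^4 + 3·t^3 - 3·t nehmen. Die Ableitung von der Position ergibt die Geschwindigkeit: v(t) = 12·t^5 - 20·t^4 + 4·t^3 + 9·t^2 - 3. Durch Ableiten von der Geschwindigkeit erhalten wir die Beschleunigung: a(t) = 60·t^4 - 80·t^3 + 12·t^2 + 18·t. Mit d/dt von a(t) finden wir j(t) = 240·t^3 - 240·t^2 + 24·t + 18. Aus der Gleichung für den Ruck j(t) = 240·t^3 - 240·t^2 + 24·t + 18, setzen wir t = 1 ein und erhalten j = 42.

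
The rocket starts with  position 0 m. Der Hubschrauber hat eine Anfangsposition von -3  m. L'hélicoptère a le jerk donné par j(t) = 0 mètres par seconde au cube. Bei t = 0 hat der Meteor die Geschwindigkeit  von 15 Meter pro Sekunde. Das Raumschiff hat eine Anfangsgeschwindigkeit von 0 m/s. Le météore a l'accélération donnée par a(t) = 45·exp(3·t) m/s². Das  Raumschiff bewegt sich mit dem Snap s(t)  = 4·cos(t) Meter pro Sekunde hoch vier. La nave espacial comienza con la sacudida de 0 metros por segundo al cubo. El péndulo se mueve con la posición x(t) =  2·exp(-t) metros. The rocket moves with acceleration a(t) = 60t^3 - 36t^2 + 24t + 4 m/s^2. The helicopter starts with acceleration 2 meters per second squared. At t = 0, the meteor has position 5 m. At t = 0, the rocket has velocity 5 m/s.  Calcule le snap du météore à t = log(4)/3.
En partant de l'accélération a(t) = 45·exp(3·t), nous prenons 2 dérivées. La dérivée de l'accélération donne le jerk: j(t) = 135·exp(3·t). En prenant d/dt de j(t), nous trouvons s(t) = 405·exp(3·t). En utilisant s(t) = 405·exp(3·t) et en substituant t = log(4)/3, nous trouvons s = 1620.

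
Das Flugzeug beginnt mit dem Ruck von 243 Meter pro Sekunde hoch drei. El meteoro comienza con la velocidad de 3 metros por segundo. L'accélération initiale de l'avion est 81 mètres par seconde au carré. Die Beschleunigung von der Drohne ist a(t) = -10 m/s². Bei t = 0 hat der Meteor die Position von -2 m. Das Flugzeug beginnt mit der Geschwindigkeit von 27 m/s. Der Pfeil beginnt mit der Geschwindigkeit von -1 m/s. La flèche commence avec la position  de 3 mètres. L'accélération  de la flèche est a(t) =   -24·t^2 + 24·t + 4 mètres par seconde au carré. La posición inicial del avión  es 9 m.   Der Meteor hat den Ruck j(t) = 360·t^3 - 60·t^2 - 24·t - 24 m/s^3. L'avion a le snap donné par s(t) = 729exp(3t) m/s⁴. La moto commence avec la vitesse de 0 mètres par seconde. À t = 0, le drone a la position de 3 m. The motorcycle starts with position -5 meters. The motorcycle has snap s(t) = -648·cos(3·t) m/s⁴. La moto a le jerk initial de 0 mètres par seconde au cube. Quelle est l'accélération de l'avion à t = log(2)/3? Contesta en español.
Partiendo del snap s(t) = 729·exp(3·t), tomamos 2 antiderivadas. Integrando el snap y usando la condición inicial j(0) = 243, obtenemos j(t) = 243·exp(3·t). La antiderivada de la sacudida, con a(0) = 81, da la aceleración: a(t) = 81·exp(3·t). De la ecuación de la aceleración a(t) = 81·exp(3·t), sustituimos t = log(2)/3 para obtener a = 162.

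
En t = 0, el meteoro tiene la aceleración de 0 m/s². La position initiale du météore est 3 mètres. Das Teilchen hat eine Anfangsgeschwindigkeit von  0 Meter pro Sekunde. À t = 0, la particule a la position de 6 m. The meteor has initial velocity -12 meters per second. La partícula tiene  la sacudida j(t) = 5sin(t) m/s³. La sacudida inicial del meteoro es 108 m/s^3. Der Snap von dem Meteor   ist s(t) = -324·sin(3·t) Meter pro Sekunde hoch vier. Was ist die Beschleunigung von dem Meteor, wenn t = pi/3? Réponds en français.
Nous devons intégrer notre équation du snap s(t) = -324·sin(3·t) 2 fois. En prenant ∫s(t)dt et en appliquant j(0) = 108, nous trouvons j(t) = 108·cos(3·t). La primitive du jerk, avec a(0) = 0, donne l'accélération: a(t) = 36·sin(3·t). En utilisant a(t) = 36·sin(3·t) et en substituant t = pi/3, nous trouvons a = 0.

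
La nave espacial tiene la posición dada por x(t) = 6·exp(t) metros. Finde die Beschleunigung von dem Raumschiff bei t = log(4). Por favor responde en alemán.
Wir müssen unsere Gleichung für die Position x(t) = 6·exp(t) 2-mal ableiten. Durch Ableiten von der Position erhalten wir die Geschwindigkeit: v(t) = 6·exp(t). Mit d/dt von v(t) finden wir a(t) = 6·exp(t). Mit a(t) = 6·exp(t) und Einsetzen von t = log(4), finden wir a = 24.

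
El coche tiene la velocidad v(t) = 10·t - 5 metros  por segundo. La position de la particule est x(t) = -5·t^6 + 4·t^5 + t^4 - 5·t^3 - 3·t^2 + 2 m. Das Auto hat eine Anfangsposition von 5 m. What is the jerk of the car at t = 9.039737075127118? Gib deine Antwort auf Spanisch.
Debemos derivar nuestra ecuación de la velocidad v(t) = 10·t - 5 2 veces. Derivando la velocidad, obtenemos la aceleración: a(t) = 10. Derivando la aceleración, obtenemos la sacudida: j(t) = 0. Usando j(t) = 0 y sustituyendo t = 9.039737075127118, encontramos j = 0.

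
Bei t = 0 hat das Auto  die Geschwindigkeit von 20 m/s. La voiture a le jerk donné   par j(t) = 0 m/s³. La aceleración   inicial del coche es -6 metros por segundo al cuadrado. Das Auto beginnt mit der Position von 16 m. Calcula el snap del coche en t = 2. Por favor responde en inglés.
We must differentiate our jerk equation j(t) = 0 1 time. Differentiating jerk, we get snap: s(t) = 0. Using s(t) = 0 and substituting t = 2, we find s = 0.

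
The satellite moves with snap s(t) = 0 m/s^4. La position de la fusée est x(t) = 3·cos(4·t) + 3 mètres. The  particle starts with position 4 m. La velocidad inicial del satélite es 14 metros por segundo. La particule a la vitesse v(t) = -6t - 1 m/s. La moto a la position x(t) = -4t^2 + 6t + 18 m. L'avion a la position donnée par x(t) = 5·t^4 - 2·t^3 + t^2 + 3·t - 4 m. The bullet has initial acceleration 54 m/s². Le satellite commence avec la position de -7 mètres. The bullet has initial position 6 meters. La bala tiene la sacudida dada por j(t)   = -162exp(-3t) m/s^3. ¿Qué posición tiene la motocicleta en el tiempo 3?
De la ecuación de la posición x(t) = -4·t^2 + 6·t + 18, sustituimos t = 3 para obtener x = 0.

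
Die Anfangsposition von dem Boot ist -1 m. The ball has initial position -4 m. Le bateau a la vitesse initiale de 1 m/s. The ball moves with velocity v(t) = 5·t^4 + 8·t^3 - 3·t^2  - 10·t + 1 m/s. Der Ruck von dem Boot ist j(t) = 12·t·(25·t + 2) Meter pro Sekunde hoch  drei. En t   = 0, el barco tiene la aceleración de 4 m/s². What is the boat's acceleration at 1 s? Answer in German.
Ausgehend von dem Ruck j(t) = 12·t·(25·t + 2), nehmen wir 1 Stammfunktion. Die Stammfunktion von dem Ruck ist die Beschleunigung. Mit a(0) = 4 erhalten wir a(t) = 100·t^3 + 12·t^2 + 4. Wir haben die Beschleunigung a(t) = 100·t^3 + 12·t^2 + 4. Durch Einsetzen von t = 1: a(1) = 116.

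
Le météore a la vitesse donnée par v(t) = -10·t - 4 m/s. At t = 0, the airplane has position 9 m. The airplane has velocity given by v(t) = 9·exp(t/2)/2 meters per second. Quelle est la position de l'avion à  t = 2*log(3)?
Nous devons trouver la primitive de notre équation de la vitesse v(t) = 9·exp(t/2)/2 1 fois. L'intégrale de la vitesse, avec x(0) = 9, donne la position: x(t) = 9·exp(t/2). De l'équation de la position x(t) = 9·exp(t/2), nous substituons t = 2*log(3) pour obtenir x = 27.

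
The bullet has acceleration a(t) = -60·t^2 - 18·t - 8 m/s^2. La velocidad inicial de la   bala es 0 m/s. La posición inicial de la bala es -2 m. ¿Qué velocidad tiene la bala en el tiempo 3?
Necesitamos integrar nuestra ecuación de la aceleración a(t) = -60·t^2 - 18·t - 8 1 vez. La antiderivada de la aceleración es la velocidad. Usando v(0) = 0, obtenemos v(t) = t·(-20·t^2 - 9·t - 8). Usando v(t) = t·(-20·t^2 - 9·t - 8) y sustituyendo t = 3, encontramos v = -645.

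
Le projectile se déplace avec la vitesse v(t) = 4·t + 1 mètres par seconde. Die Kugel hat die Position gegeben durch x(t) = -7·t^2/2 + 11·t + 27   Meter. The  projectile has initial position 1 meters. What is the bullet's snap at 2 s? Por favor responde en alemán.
Um dies zu lösen, müssen wir 4 Ableitungen unserer Gleichung für die Position x(t) = -7·t^2/2 + 11·t + 27 nehmen. Mit d/dt von x(t) finden wir v(t) = 11 - 7·t. Durch Ableiten von der Geschwindigkeit erhalten wir die Beschleunigung: a(t) = -7. Mit d/dt von a(t) finden wir j(t) = 0. Durch Ableiten von dem Ruck erhalten wir den Snap: s(t) = 0. Aus der Gleichung für den Snap s(t) = 0, setzen wir t = 2 ein und erhalten s = 0.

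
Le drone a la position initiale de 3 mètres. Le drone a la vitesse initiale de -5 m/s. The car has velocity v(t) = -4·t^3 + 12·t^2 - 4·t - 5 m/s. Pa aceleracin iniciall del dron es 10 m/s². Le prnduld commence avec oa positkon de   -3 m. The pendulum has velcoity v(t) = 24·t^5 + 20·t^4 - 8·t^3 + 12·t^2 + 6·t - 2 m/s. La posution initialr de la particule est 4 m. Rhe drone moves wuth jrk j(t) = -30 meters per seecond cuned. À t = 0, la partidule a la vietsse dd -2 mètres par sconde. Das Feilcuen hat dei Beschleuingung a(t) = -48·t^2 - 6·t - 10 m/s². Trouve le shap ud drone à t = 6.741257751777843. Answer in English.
Starting from jerk j(t) = -30, we take 1 derivative. Taking d/dt of j(t), we find s(t) = 0. We have snap s(t) = 0. Substituting t = 6.741257751777843: s(6.741257751777843) = 0.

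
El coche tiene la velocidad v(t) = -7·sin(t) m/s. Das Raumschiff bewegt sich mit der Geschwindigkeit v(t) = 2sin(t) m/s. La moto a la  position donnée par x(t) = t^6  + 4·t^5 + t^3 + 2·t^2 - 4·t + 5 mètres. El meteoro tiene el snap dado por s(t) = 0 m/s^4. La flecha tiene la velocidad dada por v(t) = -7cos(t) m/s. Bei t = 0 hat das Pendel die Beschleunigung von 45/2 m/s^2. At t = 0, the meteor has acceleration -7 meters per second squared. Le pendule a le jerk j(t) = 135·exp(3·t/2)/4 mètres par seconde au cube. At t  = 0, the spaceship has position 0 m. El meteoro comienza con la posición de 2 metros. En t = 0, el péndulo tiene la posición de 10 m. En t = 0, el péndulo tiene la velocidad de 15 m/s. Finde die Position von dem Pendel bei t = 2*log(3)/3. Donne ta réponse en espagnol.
Para resolver esto, necesitamos tomar 3 antiderivadas de nuestra ecuación de la sacudida j(t) = 135·exp(3·t/2)/4. Integrando la sacudida y usando la condición inicial a(0) = 45/2, obtenemos a(t) = 45·exp(3·t/2)/2. La integral de la aceleración, con v(0) = 15, da la velocidad: v(t) = 15·exp(3·t/2). Tomando ∫v(t)dt y aplicando x(0) = 10, encontramos x(t) = 10·exp(3·t/2). Usando x(t) = 10·exp(3·t/2) y sustituyendo t = 2*log(3)/3, encontramos x = 30.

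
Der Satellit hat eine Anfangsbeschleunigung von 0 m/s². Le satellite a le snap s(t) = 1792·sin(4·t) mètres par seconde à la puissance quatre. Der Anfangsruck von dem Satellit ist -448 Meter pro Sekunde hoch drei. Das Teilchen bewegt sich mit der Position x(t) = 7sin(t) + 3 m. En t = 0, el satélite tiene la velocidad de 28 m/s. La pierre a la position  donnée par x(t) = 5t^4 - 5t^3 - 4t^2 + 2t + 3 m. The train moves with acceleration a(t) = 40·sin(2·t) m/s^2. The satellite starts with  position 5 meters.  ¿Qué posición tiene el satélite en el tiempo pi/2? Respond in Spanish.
Debemos encontrar la antiderivada de nuestra ecuación del snap s(t) = 1792·sin(4·t) 4 veces. Tomando ∫s(t)dt y aplicando j(0) = -448, encontramos j(t) = -448·cos(4·t). La integral de la sacudida es la aceleración. Usando a(0) = 0, obtenemos a(t) = -112·sin(4·t). Integrando la aceleración y usando la condición inicial v(0) = 28, obtenemos v(t) = 28·cos(4·t). La antiderivada de la velocidad es la posición. Usando x(0) = 5, obtenemos x(t) = 7·sin(4·t) + 5. Usando x(t) = 7·sin(4·t) + 5 y sustituyendo t = pi/2, encontramos x = 5.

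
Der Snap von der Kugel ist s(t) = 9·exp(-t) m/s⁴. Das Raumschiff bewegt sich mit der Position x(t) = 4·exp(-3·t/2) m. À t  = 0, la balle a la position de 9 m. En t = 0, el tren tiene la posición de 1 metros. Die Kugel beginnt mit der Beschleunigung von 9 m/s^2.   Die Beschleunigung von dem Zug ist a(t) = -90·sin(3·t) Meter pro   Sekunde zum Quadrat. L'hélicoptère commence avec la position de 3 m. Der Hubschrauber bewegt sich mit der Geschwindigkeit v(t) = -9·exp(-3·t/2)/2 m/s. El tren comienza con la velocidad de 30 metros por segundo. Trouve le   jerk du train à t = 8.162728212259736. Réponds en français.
En partant de l'accélération a(t) = -90·sin(3·t), nous prenons 1 dérivée. La dérivée de l'accélération donne le jerk: j(t) = -270·cos(3·t). Nous avons le jerk j(t) = -270·cos(3·t). En substituant t = 8.162728212259736: j(8.162728212259736) = -215.828891445307.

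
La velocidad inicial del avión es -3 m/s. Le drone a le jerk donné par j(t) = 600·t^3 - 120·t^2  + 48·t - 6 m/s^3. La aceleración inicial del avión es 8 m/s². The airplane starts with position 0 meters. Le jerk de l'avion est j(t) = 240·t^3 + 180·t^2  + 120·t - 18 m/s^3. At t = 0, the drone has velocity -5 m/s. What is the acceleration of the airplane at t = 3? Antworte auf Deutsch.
Wir müssen unsere Gleichung für den Ruck j(t) = 240·t^3 + 180·t^2 + 120·t - 18 1-mal integrieren. Das Integral von dem Ruck ist die Beschleunigung. Mit a(0) = 8 erhalten wir a(t) = 60·t^4 + 60·t^3 + 60·t^2 - 18·t + 8. Mit a(t) = 60·t^4 + 60·t^3 + 60·t^2 - 18·t + 8 und Einsetzen von t = 3, finden wir a = 6974.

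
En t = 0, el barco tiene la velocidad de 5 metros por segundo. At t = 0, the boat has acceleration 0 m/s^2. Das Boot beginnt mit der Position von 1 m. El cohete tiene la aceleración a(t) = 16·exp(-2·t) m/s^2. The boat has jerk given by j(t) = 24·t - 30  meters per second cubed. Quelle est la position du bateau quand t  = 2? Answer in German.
Um dies zu lösen, müssen wir 3 Stammfunktionen unserer Gleichung für den Ruck j(t) = 24·t - 30 finden. Durch Integration von dem Ruck und Verwendung der Anfangsbedingung a(0) = 0, erhalten wir a(t) = 6·t·(2·t - 5). Durch Integration von der Beschleunigung und Verwendung der Anfangsbedingung v(0) = 5, erhalten wir v(t) = 4·t^3 - 15·t^2 + 5. Durch Integration von der Geschwindigkeit und Verwendung der Anfangsbedingung x(0) = 1, erhalten wir x(t) = t^4 - 5·t^3 + 5·t + 1. Mit x(t) = t^4 - 5·t^3 + 5·t + 1 und Einsetzen von t = 2, finden wir x = -13.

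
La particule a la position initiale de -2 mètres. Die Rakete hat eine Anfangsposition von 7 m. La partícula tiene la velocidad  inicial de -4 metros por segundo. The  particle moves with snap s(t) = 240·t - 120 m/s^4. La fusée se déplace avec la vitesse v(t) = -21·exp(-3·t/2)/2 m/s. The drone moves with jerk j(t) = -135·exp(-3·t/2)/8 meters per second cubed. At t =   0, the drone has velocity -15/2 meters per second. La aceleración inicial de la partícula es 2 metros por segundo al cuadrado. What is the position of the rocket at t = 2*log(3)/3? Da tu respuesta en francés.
Nous devons trouver l'intégrale de notre équation de la vitesse v(t) = -21·exp(-3·t/2)/2 1 fois. En intégrant la vitesse et en utilisant la condition initiale x(0) = 7, nous obtenons x(t) = 7·exp(-3·t/2). De l'équation de la position x(t) = 7·exp(-3·t/2), nous substituons t = 2*log(3)/3 pour obtenir x = 7/3.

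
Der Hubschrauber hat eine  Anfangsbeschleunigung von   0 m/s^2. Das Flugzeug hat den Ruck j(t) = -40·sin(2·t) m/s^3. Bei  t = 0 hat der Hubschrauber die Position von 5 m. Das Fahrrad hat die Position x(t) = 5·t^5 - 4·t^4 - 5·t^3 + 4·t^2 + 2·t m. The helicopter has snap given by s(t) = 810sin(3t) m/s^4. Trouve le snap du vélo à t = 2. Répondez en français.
Pour résoudre ceci, nous devons prendre 4 dérivées de notre équation de la position x(t) = 5·t^5 - 4·t^4 - 5·t^3 + 4·t^2 + 2·t. En dérivant la position, nous obtenons la vitesse: v(t) = 25·t^4 - 16·t^3 - 15·t^2 + 8·t + 2. En prenant d/dt de v(t), nous trouvons a(t) = 100·t^3 - 48·t^2 - 30·t + 8. En prenant d/dt de a(t), nous trouvons j(t) = 300·t^2 - 96·t - 30. La dérivée du jerk donne le snap: s(t) = 600·t - 96. De l'équation du snap s(t) = 600·t - 96, nous substituons t = 2 pour obtenir s = 1104.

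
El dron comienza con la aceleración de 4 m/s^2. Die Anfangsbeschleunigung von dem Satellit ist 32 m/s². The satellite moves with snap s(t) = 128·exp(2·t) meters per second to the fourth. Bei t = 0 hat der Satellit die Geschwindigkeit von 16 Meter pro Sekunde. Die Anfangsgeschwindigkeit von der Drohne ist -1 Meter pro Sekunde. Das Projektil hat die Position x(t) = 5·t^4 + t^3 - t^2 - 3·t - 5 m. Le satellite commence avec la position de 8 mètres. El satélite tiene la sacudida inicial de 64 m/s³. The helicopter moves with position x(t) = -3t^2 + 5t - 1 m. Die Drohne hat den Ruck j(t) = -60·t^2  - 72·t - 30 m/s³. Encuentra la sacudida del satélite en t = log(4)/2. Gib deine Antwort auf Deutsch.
Wir müssen unsere Gleichung für den Snap s(t) = 128·exp(2·t) 1-mal integrieren. Durch Integration von dem Snap und Verwendung der Anfangsbedingung j(0) = 64, erhalten wir j(t) = 64·exp(2·t). Mit j(t) = 64·exp(2·t) und Einsetzen von t = log(4)/2, finden wir j = 256.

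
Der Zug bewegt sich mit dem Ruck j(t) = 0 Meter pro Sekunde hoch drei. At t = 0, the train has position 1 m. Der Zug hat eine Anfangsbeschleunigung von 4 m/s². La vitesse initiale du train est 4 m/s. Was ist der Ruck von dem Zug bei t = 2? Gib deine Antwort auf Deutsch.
Wir haben den Ruck j(t) = 0. Durch Einsetzen von t = 2: j(2) = 0.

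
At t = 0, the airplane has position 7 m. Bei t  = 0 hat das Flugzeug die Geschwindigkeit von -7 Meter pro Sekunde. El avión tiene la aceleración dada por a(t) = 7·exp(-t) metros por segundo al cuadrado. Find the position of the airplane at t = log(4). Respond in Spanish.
Partiendo de la aceleración a(t) = 7·exp(-t), tomamos 2 integrales. La integral de la aceleración es la velocidad. Usando v(0) = -7, obtenemos v(t) = -7·exp(-t). La integral de la velocidad es la posición. Usando x(0) = 7, obtenemos x(t) = 7·exp(-t). De la ecuación de la posición x(t) = 7·exp(-t), sustituimos t = log(4) para obtener x = 7/4.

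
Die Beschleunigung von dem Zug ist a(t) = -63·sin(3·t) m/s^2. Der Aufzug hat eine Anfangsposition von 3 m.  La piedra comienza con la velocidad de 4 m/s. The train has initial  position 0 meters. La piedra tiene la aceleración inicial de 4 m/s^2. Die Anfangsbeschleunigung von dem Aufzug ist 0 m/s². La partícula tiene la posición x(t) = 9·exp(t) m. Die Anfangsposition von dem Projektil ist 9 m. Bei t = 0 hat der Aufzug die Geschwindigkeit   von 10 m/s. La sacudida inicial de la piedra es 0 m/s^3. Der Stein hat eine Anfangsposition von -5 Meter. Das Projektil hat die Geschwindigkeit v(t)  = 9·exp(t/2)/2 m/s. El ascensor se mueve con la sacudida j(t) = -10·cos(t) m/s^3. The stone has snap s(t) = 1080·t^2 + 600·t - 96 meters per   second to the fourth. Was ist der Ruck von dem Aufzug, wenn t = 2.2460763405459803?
Aus der Gleichung für den Ruck j(t) = -10·cos(t), setzen wir t = 2.2460763405459803 ein und erhalten j = 6.25115900908346.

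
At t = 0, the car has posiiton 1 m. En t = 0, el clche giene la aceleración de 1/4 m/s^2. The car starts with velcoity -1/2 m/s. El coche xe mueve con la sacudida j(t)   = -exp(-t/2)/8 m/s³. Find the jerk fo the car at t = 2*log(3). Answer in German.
Mit j(t) = -exp(-t/2)/8 und Einsetzen von t = 2*log(3), finden wir j = -1/24.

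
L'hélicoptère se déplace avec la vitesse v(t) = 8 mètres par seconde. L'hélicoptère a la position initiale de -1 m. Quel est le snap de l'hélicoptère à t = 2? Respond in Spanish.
Partiendo de la velocidad v(t) = 8, tomamos 3 derivadas. Derivando la velocidad, obtenemos la aceleración: a(t) = 0. Tomando d/dt de a(t), encontramos j(t) = 0. Tomando d/dt de j(t), encontramos s(t) = 0. Usando s(t) = 0 y sustituyendo t = 2, encontramos s = 0.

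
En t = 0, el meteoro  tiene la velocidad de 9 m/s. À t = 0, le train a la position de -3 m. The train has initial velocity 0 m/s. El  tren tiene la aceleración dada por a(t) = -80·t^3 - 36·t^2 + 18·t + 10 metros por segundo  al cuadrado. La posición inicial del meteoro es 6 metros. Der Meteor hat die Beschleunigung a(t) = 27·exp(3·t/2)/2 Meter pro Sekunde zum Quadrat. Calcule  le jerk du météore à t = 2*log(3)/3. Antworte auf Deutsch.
Ausgehend von der Beschleunigung a(t) = 27·exp(3·t/2)/2, nehmen wir 1 Ableitung. Mit d/dt von a(t) finden wir j(t) = 81·exp(3·t/2)/4. Mit j(t) = 81·exp(3·t/2)/4 und Einsetzen von t = 2*log(3)/3, finden wir j = 243/4.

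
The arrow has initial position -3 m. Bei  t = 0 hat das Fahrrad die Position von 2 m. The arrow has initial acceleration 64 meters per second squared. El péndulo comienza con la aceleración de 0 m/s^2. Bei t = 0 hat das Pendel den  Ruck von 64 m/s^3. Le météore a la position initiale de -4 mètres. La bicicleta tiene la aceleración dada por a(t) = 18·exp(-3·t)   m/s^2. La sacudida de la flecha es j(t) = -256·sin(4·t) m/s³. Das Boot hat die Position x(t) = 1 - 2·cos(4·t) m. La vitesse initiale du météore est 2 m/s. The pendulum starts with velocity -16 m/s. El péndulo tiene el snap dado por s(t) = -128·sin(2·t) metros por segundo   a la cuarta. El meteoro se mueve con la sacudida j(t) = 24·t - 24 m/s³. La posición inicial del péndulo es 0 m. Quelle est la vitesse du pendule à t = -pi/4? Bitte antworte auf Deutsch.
Ausgehend von dem Snap s(t) = -128·sin(2·t), nehmen wir 3 Stammfunktionen. Die Stammfunktion von dem Snap ist der Ruck. Mit j(0) = 64 erhalten wir j(t) = 64·cos(2·t). Die Stammfunktion von dem Ruck, mit a(0) = 0, ergibt die Beschleunigung: a(t) = 32·sin(2·t). Mit ∫a(t)dt und Anwendung von v(0) = -16, finden wir v(t) = -16·cos(2·t). Wir haben die Geschwindigkeit v(t) = -16·cos(2·t). Durch Einsetzen von t = -pi/4: v(-pi/4) = 0.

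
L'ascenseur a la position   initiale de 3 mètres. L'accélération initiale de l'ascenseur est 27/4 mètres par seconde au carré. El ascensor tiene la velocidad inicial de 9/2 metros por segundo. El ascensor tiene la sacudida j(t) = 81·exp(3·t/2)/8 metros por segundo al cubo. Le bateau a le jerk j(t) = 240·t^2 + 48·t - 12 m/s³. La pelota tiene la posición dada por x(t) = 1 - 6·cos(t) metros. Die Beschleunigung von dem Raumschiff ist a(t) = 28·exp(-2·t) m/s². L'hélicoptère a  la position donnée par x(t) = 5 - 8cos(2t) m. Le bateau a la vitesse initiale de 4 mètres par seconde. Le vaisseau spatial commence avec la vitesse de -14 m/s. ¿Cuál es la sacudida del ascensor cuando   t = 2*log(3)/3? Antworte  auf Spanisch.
Tenemos la sacudida j(t) = 81·exp(3·t/2)/8. Sustituyendo t = 2*log(3)/3: j(2*log(3)/3) = 243/8.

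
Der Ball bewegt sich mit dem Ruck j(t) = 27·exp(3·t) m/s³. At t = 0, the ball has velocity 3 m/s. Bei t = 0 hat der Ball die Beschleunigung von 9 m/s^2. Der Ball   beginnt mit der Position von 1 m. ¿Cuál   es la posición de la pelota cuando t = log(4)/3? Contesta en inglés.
To solve this, we need to take 3 antiderivatives of our jerk equation j(t) = 27·exp(3·t). Integrating jerk and using the initial condition a(0) = 9, we get a(t) = 9·exp(3·t). Integrating acceleration and using the initial condition v(0) = 3, we get v(t) = 3·exp(3·t). Finding the integral of v(t) and using x(0) = 1: x(t) = exp(3·t). From the given position equation x(t) = exp(3·t), we substitute t = log(4)/3 to get x = 4.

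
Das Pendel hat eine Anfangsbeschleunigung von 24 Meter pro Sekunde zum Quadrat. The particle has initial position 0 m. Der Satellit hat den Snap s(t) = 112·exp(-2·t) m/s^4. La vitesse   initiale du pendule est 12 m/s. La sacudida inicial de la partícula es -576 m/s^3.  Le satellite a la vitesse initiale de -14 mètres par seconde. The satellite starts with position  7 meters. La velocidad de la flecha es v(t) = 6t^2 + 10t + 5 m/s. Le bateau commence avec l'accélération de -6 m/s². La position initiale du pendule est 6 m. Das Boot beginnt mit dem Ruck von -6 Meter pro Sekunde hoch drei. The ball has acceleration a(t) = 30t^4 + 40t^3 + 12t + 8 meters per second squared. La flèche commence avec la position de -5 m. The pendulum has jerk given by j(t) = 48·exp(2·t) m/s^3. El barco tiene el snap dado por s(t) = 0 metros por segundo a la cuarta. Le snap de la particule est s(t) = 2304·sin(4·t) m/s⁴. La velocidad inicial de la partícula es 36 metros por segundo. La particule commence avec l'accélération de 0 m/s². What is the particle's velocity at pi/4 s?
Starting from snap s(t) = 2304·sin(4·t), we take 3 integrals. Integrating snap and using the initial condition j(0) = -576, we get j(t) = -576·cos(4·t). Taking ∫j(t)dt and applying a(0) = 0, we find a(t) = -144·sin(4·t). Taking ∫a(t)dt and applying v(0) = 36, we find v(t) = 36·cos(4·t). Using v(t) = 36·cos(4·t) and substituting t = pi/4, we find v = -36.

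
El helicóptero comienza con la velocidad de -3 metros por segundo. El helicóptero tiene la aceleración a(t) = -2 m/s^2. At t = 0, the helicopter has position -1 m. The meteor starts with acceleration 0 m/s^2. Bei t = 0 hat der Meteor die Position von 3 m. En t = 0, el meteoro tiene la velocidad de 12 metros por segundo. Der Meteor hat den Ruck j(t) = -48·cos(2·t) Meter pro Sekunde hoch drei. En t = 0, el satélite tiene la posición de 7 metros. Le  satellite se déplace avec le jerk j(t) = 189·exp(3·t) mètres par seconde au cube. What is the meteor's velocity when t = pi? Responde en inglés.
We must find the antiderivative of our jerk equation j(t) = -48·cos(2·t) 2 times. The antiderivative of jerk, with a(0) = 0, gives acceleration: a(t) = -24·sin(2·t). Finding the integral of a(t) and using v(0) = 12: v(t) = 12·cos(2·t). We have velocity v(t) = 12·cos(2·t). Substituting t = pi: v(pi) = 12.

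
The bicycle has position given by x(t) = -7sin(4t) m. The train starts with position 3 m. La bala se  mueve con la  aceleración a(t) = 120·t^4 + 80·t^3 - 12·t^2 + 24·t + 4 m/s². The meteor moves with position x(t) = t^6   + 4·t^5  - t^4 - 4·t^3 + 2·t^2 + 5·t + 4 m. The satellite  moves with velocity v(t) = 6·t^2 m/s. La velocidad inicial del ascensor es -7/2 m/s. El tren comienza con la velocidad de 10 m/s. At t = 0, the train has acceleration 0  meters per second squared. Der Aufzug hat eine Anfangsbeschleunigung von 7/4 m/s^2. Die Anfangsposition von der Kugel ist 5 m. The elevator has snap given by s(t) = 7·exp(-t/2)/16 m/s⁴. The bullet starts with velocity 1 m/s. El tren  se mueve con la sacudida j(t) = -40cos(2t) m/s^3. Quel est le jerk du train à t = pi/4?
En utilisant j(t) = -40·cos(2·t) et en substituant t = pi/4, nous trouvons j = 0.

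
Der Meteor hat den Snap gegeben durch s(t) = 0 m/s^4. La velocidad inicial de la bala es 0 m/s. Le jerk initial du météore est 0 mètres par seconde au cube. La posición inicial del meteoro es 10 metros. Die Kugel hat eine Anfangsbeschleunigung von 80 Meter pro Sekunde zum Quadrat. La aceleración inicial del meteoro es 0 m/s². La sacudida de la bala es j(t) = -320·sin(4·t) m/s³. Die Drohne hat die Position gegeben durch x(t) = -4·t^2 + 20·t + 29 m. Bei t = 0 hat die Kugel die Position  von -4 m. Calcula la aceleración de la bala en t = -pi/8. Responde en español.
Necesitamos integrar nuestra ecuación de la sacudida j(t) = -320·sin(4·t) 1 vez. La integral de la sacudida es la aceleración. Usando a(0) = 80, obtenemos a(t) = 80·cos(4·t). Usando a(t) = 80·cos(4·t) y sustituyendo t = -pi/8, encontramos a = 0.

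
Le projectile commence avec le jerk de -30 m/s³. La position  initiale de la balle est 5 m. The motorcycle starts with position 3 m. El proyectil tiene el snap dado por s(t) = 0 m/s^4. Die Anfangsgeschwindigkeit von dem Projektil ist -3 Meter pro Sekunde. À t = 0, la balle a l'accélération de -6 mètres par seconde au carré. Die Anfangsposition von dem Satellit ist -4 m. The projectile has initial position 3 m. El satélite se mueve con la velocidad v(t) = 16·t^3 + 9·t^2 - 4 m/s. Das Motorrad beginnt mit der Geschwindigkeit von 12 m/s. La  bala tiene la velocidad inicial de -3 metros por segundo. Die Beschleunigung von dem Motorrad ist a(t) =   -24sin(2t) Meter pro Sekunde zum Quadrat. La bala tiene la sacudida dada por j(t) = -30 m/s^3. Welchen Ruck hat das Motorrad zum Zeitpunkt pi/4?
Um dies zu lösen, müssen wir 1 Ableitung unserer Gleichung für die Beschleunigung a(t) = -24·sin(2·t) nehmen. Die Ableitung von der Beschleunigung ergibt den Ruck: j(t) = -48·cos(2·t). Aus der Gleichung für den Ruck j(t) = -48·cos(2·t), setzen wir t = pi/4 ein und erhalten j = 0.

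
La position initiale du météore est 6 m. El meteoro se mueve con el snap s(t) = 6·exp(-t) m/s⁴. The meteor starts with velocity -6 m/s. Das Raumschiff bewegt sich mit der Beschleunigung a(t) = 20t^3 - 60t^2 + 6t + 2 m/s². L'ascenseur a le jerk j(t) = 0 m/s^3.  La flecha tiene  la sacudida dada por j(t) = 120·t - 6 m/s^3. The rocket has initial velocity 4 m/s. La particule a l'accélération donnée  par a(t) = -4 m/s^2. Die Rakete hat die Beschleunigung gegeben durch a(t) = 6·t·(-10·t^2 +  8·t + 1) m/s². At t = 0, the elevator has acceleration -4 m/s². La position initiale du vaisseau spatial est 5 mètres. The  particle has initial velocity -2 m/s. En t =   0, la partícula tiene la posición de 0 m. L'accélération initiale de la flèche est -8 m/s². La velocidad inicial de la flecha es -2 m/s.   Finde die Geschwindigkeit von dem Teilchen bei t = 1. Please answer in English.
To find the answer, we compute 1 antiderivative of a(t) = -4. Taking ∫a(t)dt and applying v(0) = -2, we find v(t) = -4·t - 2. From the given velocity equation v(t) = -4·t - 2, we substitute t = 1 to get v = -6.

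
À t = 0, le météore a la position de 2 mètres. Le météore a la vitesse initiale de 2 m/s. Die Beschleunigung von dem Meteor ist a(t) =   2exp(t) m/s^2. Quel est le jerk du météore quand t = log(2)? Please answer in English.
To solve this, we need to take 1 derivative of our acceleration equation a(t) = 2·exp(t). Differentiating acceleration, we get jerk: j(t) = 2·exp(t). We have jerk j(t) = 2·exp(t). Substituting t = log(2): j(log(2)) = 4.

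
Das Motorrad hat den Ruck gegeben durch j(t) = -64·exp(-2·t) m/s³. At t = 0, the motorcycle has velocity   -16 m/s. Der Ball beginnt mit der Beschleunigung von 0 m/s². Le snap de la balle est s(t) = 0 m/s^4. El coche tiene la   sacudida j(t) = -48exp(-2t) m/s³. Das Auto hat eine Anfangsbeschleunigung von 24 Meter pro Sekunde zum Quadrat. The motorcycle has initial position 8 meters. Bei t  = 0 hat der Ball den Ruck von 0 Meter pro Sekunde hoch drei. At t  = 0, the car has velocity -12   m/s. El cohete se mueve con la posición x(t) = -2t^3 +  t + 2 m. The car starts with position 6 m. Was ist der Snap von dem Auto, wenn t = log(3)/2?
Wir müssen unsere Gleichung für den Ruck j(t) = -48·exp(-2·t) 1-mal ableiten. Mit d/dt von j(t) finden wir s(t) = 96·exp(-2·t). Wir haben den Snap s(t) = 96·exp(-2·t). Durch Einsetzen von t = log(3)/2: s(log(3)/2) = 32.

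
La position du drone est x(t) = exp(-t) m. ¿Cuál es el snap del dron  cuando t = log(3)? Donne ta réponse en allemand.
Ausgehend von der Position x(t) = exp(-t), nehmen wir 4 Ableitungen. Mit d/dt von x(t) finden wir v(t) = -exp(-t). Mit d/dt von v(t) finden wir a(t) = exp(-t). Durch Ableiten von der Beschleunigung erhalten wir den Ruck: j(t) = -exp(-t). Durch Ableiten von dem Ruck erhalten wir den Snap: s(t) = exp(-t). Aus der Gleichung für den Snap s(t) = exp(-t), setzen wir t = log(3) ein und erhalten s = 1/3.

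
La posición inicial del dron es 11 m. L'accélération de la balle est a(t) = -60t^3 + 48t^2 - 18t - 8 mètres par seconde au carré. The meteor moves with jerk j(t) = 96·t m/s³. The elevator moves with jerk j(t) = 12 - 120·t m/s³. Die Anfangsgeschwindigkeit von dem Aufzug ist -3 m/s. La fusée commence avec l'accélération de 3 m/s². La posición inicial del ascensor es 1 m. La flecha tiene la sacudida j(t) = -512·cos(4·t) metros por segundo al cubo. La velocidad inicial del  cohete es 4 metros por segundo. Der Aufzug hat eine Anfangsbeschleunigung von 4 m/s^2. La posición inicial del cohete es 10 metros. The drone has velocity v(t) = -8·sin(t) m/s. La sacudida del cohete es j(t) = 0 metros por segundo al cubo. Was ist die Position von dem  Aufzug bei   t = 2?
Um dies zu lösen, müssen wir 3 Integrale unserer Gleichung für den Ruck j(t) = 12 - 120·t finden. Das Integral von dem Ruck ist die Beschleunigung. Mit a(0) = 4 erhalten wir a(t) = -60·t^2 + 12·t + 4. Die Stammfunktion von der Beschleunigung ist die Geschwindigkeit. Mit v(0) = -3 erhalten wir v(t) = -20·t^3 + 6·t^2 + 4·t - 3. Das Integral von der Geschwindigkeit, mit x(0) = 1, ergibt die Position: x(t) = -5·t^4 + 2·t^3 + 2·t^2 - 3·t + 1. Aus der Gleichung für die Position x(t) = -5·t^4 + 2·t^3 + 2·t^2 - 3·t + 1, setzen wir t = 2 ein und erhalten x = -61.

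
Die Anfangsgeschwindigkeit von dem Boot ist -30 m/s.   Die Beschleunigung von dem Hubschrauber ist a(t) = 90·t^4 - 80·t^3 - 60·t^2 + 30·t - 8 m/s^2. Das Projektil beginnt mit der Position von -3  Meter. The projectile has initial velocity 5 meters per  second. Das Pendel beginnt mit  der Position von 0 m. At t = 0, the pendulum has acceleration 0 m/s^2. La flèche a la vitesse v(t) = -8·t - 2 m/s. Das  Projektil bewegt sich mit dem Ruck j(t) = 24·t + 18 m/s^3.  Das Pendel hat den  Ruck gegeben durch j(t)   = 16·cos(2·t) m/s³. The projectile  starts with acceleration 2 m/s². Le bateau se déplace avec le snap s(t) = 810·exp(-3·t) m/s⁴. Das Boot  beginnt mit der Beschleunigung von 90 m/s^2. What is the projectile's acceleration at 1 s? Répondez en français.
En partant du jerk j(t) = 24·t + 18, nous prenons 1 intégrale. En prenant ∫j(t)dt et en appliquant a(0) = 2, nous trouvons a(t) = 12·t^2 + 18·t + 2. En utilisant a(t) = 12·t^2 + 18·t + 2 et en substituant t = 1, nous trouvons a = 32.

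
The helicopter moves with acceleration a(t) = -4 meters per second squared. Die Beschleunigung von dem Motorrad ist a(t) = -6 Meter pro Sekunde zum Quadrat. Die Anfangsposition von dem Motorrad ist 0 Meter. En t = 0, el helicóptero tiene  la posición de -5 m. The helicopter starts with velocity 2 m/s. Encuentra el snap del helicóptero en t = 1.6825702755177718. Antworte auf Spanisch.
Partiendo de la aceleración a(t) = -4, tomamos 2 derivadas. Tomando d/dt de a(t), encontramos j(t) = 0. Tomando d/dt de j(t), encontramos s(t) = 0. Usando s(t) = 0 y sustituyendo t = 1.6825702755177718, encontramos s = 0.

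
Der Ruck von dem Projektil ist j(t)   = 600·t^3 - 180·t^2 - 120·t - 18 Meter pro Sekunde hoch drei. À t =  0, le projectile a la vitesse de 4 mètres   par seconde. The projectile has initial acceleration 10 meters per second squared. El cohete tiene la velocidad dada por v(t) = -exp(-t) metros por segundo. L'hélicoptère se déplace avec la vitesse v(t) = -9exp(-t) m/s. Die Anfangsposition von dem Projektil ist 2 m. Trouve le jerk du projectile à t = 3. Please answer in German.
Aus der Gleichung für den Ruck j(t) = 600·t^3 - 180·t^2 - 120·t - 18, setzen wir t = 3 ein und erhalten j = 14202.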